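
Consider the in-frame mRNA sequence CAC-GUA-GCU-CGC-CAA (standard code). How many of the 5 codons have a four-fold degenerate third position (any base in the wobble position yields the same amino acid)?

3

Codon 1 CAC (His): third position 2-fold.
Codon 2 GUA (Val): third position 4-fold.
Codon 3 GCU (Ala): third position 4-fold.
Codon 4 CGC (Arg): third position 4-fold.
Codon 5 CAA (Gln): third position 2-fold.
Four-fold degenerate third positions: 3.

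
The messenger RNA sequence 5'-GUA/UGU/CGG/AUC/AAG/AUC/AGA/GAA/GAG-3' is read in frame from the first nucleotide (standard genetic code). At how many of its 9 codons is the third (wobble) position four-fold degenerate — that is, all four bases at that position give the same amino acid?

Codon 1 GUA (Val): third position 4-fold.
Codon 2 UGU (Cys): third position 2-fold.
Codon 3 CGG (Arg): third position 4-fold.
Codon 4 AUC (Ile): third position 3-fold.
Codon 5 AAG (Lys): third position 2-fold.
Codon 6 AUC (Ile): third position 3-fold.
Codon 7 AGA (Arg): third position 2-fold.
Codon 8 GAA (Glu): third position 2-fold.
Codon 9 GAG (Glu): third position 2-fold.
Four-fold degenerate third positions: 2.

2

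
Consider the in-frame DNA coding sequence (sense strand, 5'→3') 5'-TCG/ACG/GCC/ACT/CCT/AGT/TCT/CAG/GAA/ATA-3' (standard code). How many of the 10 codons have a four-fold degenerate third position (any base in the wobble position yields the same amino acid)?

6

Codon 1 TCG (Ser): third position 4-fold.
Codon 2 ACG (Thr): third position 4-fold.
Codon 3 GCC (Ala): third position 4-fold.
Codon 4 ACT (Thr): third position 4-fold.
Codon 5 CCT (Pro): third position 4-fold.
Codon 6 AGT (Ser): third position 2-fold.
Codon 7 TCT (Ser): third position 4-fold.
Codon 8 CAG (Gln): third position 2-fold.
Codon 9 GAA (Glu): third position 2-fold.
Codon 10 ATA (Ile): third position 3-fold.
Four-fold degenerate third positions: 6.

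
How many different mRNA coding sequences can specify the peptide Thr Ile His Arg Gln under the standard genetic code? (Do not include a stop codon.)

288

Thr: 4 codons.
Ile: 3 codons.
His: 2 codons.
Arg: 6 codons.
Gln: 2 codons.
4 × 3 × 2 × 6 × 2 = 288.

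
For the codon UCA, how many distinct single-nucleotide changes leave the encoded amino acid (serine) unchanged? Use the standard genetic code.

3

Position 1: none → 0 synonymous.
Position 2: none → 0 synonymous.
Position 3: UCU, UCC, UCG → 3 synonymous.
Total: 0 + 0 + 3 = 3.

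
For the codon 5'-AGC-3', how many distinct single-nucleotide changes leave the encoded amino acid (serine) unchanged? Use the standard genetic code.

Position 1: none → 0 synonymous.
Position 2: none → 0 synonymous.
Position 3: AGU → 1 synonymous.
Total: 0 + 0 + 1 = 1.

1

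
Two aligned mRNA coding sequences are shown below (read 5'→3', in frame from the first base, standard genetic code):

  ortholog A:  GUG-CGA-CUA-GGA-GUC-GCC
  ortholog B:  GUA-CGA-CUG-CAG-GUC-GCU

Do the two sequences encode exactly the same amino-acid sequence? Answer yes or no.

Codon 1: GUG Val / GUA Val — synonymous.
Codon 2: CGA Arg / CGA Arg — identical.
Codon 3: CUA Leu / CUG Leu — synonymous.
Codon 4: GGA Gly / CAG Gln — nonsynonymous.
Codon 5: GUC Val / GUC Val — identical.
Codon 6: GCC Ala / GCU Ala — synonymous.
Nonsynonymous differences: 1 → different protein.

no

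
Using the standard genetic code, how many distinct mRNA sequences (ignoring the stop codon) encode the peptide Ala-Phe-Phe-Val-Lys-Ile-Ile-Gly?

4608

Ala: 4 codons.
Phe: 2 codons.
Phe: 2 codons.
Val: 4 codons.
Lys: 2 codons.
Ile: 3 codons.
Ile: 3 codons.
Gly: 4 codons.
4 × 2 × 2 × 4 × 2 × 3 × 3 × 4 = 4608.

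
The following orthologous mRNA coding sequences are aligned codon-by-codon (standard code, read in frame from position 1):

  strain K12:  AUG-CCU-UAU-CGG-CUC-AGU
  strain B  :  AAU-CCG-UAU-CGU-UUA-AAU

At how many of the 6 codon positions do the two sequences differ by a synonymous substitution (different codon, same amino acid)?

3

Codon 1: AUG Met / AAU Asn — nonsynonymous.
Codon 2: CCU Pro / CCG Pro — synonymous.
Codon 3: UAU Tyr / UAU Tyr — identical.
Codon 4: CGG Arg / CGU Arg — synonymous.
Codon 5: CUC Leu / UUA Leu — synonymous.
Codon 6: AGU Ser / AAU Asn — nonsynonymous.
Synonymous differences: 3.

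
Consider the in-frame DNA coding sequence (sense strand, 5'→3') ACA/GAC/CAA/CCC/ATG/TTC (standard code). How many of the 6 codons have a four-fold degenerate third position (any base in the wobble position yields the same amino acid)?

2

Codon 1 ACA (Thr): third position 4-fold.
Codon 2 GAC (Asp): third position 2-fold.
Codon 3 CAA (Gln): third position 2-fold.
Codon 4 CCC (Pro): third position 4-fold.
Codon 5 ATG (Met): third position 1-fold.
Codon 6 TTC (Phe): third position 2-fold.
Four-fold degenerate third positions: 2.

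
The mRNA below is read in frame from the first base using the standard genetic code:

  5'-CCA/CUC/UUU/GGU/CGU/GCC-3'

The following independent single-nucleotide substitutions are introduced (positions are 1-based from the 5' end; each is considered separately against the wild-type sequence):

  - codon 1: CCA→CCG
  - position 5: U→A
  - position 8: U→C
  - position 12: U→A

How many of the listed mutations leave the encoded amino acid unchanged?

2

Codon 1: CCA (Pro) → CCG (Pro) — synonymous.
Codon 2: CUC (Leu) → CAC (His) — missense.
Codon 3: UUU (Phe) → UCU (Ser) — missense.
Codon 4: GGU (Gly) → GGA (Gly) — synonymous.
Synonymous: 2 of 4.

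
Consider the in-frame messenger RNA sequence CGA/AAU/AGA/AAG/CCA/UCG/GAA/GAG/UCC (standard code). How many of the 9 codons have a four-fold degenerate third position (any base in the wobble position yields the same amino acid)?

4

Codon 1 CGA (Arg): third position 4-fold.
Codon 2 AAU (Asn): third position 2-fold.
Codon 3 AGA (Arg): third position 2-fold.
Codon 4 AAG (Lys): third position 2-fold.
Codon 5 CCA (Pro): third position 4-fold.
Codon 6 UCG (Ser): third position 4-fold.
Codon 7 GAA (Glu): third position 2-fold.
Codon 8 GAG (Glu): third position 2-fold.
Codon 9 UCC (Ser): third position 4-fold.
Four-fold degenerate third positions: 4.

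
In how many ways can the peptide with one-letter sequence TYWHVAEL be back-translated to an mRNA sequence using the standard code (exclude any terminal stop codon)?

3072

Thr: 4 codons.
Tyr: 2 codons.
Trp: 1 codon.
His: 2 codons.
Val: 4 codons.
Ala: 4 codons.
Glu: 2 codons.
Leu: 6 codons.
4 × 2 × 1 × 2 × 4 × 4 × 2 × 6 = 3072.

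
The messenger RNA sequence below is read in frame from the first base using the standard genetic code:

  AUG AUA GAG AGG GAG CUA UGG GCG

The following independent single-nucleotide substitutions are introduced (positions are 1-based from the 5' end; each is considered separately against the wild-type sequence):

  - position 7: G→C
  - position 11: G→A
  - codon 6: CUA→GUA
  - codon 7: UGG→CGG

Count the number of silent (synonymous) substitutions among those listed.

Codon 3: GAG (Glu) → CAG (Gln) — missense.
Codon 4: AGG (Arg) → AAG (Lys) — missense.
Codon 6: CUA (Leu) → GUA (Val) — missense.
Codon 7: UGG (Trp) → CGG (Arg) — missense.
Synonymous: 0 of 4.

0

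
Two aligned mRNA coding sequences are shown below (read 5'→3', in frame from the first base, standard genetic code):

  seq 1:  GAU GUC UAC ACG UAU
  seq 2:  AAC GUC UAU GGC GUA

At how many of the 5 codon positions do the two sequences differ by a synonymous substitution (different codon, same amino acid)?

1

Codon 1: GAU Asp / AAC Asn — nonsynonymous.
Codon 2: GUC Val / GUC Val — identical.
Codon 3: UAC Tyr / UAU Tyr — synonymous.
Codon 4: ACG Thr / GGC Gly — nonsynonymous.
Codon 5: UAU Tyr / GUA Val — nonsynonymous.
Synonymous differences: 1.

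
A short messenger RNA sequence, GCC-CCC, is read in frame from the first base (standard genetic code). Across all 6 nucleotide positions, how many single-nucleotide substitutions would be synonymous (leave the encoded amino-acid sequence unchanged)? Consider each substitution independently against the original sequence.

Codon 1 (GCC, Ala): 3 synonymous substitutions.
Codon 2 (CCC, Pro): 3 synonymous substitutions.
Total: 3 + 3 = 6.

6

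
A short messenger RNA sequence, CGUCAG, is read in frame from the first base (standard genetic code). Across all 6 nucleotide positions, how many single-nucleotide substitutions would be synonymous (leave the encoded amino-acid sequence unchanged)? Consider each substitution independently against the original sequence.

4

Codon 1 (CGU, Arg): 3 synonymous substitutions.
Codon 2 (CAG, Gln): 1 synonymous substitution.
Total: 3 + 1 = 4.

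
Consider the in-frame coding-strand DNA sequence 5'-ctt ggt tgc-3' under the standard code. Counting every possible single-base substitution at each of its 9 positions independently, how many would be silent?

7

Codon 1 (CTT, Leu): 3 synonymous substitutions.
Codon 2 (GGT, Gly): 3 synonymous substitutions.
Codon 3 (TGC, Cys): 1 synonymous substitution.
Total: 3 + 3 + 1 = 7.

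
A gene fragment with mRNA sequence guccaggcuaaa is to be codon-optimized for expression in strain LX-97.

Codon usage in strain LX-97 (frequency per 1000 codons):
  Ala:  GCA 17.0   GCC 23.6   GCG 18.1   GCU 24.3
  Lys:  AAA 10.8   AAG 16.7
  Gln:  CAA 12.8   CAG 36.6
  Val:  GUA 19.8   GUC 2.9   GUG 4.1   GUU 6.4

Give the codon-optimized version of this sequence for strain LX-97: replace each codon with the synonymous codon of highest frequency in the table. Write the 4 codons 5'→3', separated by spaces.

Codon 1 (Val): best is GUA at 19.8.
Codon 2 (Gln): best is CAG at 36.6.
Codon 3 (Ala): best is GCU at 24.3.
Codon 4 (Lys): best is AAG at 16.7.

GUA CAG GCU AAG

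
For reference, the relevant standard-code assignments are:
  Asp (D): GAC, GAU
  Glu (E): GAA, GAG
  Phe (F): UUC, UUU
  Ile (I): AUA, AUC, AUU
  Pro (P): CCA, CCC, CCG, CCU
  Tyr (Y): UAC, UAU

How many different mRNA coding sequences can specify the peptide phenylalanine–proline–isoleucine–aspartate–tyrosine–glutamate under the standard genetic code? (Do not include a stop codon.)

Phe: 2 codons.
Pro: 4 codons.
Ile: 3 codons.
Asp: 2 codons.
Tyr: 2 codons.
Glu: 2 codons.
2 × 4 × 3 × 2 × 2 × 2 = 192.

192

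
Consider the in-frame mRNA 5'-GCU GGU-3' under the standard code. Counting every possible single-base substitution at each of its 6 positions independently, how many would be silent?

6

Codon 1 (GCU, Ala): 3 synonymous substitutions.
Codon 2 (GGU, Gly): 3 synonymous substitutions.
Total: 3 + 3 = 6.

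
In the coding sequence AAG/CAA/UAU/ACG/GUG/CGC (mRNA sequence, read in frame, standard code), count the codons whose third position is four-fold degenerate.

Codon 1 AAG (Lys): third position 2-fold.
Codon 2 CAA (Gln): third position 2-fold.
Codon 3 UAU (Tyr): third position 2-fold.
Codon 4 ACG (Thr): third position 4-fold.
Codon 5 GUG (Val): third position 4-fold.
Codon 6 CGC (Arg): third position 4-fold.
Four-fold degenerate third positions: 3.

3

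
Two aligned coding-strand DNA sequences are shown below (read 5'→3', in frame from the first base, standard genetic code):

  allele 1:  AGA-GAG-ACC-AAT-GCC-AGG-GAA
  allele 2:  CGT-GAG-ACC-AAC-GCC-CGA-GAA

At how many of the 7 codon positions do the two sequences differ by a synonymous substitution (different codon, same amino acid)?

3

Codon 1: AGA Arg / CGT Arg — synonymous.
Codon 2: GAG Glu / GAG Glu — identical.
Codon 3: ACC Thr / ACC Thr — identical.
Codon 4: AAT Asn / AAC Asn — synonymous.
Codon 5: GCC Ala / GCC Ala — identical.
Codon 6: AGG Arg / CGA Arg — synonymous.
Codon 7: GAA Glu / GAA Glu — identical.
Synonymous differences: 3.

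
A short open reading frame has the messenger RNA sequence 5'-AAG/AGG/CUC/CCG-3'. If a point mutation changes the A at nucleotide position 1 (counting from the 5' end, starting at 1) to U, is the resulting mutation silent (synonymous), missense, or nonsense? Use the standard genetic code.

nonsense

Position 1 falls in codon 1: AAG → Lys.
After the substitution the codon is UAG → Stop.
The new codon is a stop codon, so this is a nonsense mutation.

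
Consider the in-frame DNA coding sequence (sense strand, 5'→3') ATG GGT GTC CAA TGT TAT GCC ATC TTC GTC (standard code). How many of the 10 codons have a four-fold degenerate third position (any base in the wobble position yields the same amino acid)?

Codon 1 ATG (Met): third position 1-fold.
Codon 2 GGT (Gly): third position 4-fold.
Codon 3 GTC (Val): third position 4-fold.
Codon 4 CAA (Gln): third position 2-fold.
Codon 5 TGT (Cys): third position 2-fold.
Codon 6 TAT (Tyr): third position 2-fold.
Codon 7 GCC (Ala): third position 4-fold.
Codon 8 ATC (Ile): third position 3-fold.
Codon 9 TTC (Phe): third position 2-fold.
Codon 10 GTC (Val): third position 4-fold.
Four-fold degenerate third positions: 4.

4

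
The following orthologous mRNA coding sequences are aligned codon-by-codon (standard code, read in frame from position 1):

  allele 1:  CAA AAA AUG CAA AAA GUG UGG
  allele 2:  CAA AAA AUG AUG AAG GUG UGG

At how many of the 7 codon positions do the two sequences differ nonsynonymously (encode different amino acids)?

1

Codon 1: CAA Gln / CAA Gln — identical.
Codon 2: AAA Lys / AAA Lys — identical.
Codon 3: AUG Met / AUG Met — identical.
Codon 4: CAA Gln / AUG Met — nonsynonymous.
Codon 5: AAA Lys / AAG Lys — synonymous.
Codon 6: GUG Val / GUG Val — identical.
Codon 7: UGG Trp / UGG Trp — identical.
Nonsynonymous differences: 1.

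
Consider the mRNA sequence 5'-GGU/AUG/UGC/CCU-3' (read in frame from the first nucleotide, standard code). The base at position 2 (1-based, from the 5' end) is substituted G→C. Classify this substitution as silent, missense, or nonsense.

missense

Position 2 falls in codon 1: GGU → Gly.
After the substitution the codon is GCU → Ala.
Gly ≠ Ala, so this is a missense mutation.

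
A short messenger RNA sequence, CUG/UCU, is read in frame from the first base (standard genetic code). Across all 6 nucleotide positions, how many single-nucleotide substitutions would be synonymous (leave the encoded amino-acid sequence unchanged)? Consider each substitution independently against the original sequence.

Codon 1 (CUG, Leu): 4 synonymous substitutions.
Codon 2 (UCU, Ser): 3 synonymous substitutions.
Total: 4 + 3 = 7.

7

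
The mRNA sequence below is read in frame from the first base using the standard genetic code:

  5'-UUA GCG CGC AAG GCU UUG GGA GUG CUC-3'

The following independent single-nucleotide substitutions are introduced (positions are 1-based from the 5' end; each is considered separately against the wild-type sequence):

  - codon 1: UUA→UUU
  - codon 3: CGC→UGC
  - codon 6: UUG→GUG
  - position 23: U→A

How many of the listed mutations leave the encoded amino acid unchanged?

Codon 1: UUA (Leu) → UUU (Phe) — missense.
Codon 3: CGC (Arg) → UGC (Cys) — missense.
Codon 6: UUG (Leu) → GUG (Val) — missense.
Codon 8: GUG (Val) → GAG (Glu) — missense.
Synonymous: 0 of 4.

0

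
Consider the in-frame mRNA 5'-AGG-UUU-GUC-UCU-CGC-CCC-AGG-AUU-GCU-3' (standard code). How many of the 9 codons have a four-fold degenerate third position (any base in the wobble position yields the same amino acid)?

5

Codon 1 AGG (Arg): third position 2-fold.
Codon 2 UUU (Phe): third position 2-fold.
Codon 3 GUC (Val): third position 4-fold.
Codon 4 UCU (Ser): third position 4-fold.
Codon 5 CGC (Arg): third position 4-fold.
Codon 6 CCC (Pro): third position 4-fold.
Codon 7 AGG (Arg): third position 2-fold.
Codon 8 AUU (Ile): third position 3-fold.
Codon 9 GCU (Ala): third position 4-fold.
Four-fold degenerate third positions: 5.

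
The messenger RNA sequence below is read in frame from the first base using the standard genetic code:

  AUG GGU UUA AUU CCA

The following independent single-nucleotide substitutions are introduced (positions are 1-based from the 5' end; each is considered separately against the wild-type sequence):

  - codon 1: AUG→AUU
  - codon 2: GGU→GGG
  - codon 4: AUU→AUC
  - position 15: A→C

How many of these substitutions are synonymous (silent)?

Codon 1: AUG (Met) → AUU (Ile) — missense.
Codon 2: GGU (Gly) → GGG (Gly) — synonymous.
Codon 4: AUU (Ile) → AUC (Ile) — synonymous.
Codon 5: CCA (Pro) → CCC (Pro) — synonymous.
Synonymous: 3 of 4.

3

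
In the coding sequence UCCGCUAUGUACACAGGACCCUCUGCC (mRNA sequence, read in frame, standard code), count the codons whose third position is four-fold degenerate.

Codon 1 UCC (Ser): third position 4-fold.
Codon 2 GCU (Ala): third position 4-fold.
Codon 3 AUG (Met): third position 1-fold.
Codon 4 UAC (Tyr): third position 2-fold.
Codon 5 ACA (Thr): third position 4-fold.
Codon 6 GGA (Gly): third position 4-fold.
Codon 7 CCC (Pro): third position 4-fold.
Codon 8 UCU (Ser): third position 4-fold.
Codon 9 GCC (Ala): third position 4-fold.
Four-fold degenerate third positions: 7.

7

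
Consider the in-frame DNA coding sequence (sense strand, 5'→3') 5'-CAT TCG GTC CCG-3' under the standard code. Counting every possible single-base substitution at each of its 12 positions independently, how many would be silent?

10

Codon 1 (CAT, His): 1 synonymous substitution.
Codon 2 (TCG, Ser): 3 synonymous substitutions.
Codon 3 (GTC, Val): 3 synonymous substitutions.
Codon 4 (CCG, Pro): 3 synonymous substitutions.
Total: 1 + 3 + 3 + 3 = 10.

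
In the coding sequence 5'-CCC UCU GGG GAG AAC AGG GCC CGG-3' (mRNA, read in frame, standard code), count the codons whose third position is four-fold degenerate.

Codon 1 CCC (Pro): third position 4-fold.
Codon 2 UCU (Ser): third position 4-fold.
Codon 3 GGG (Gly): third position 4-fold.
Codon 4 GAG (Glu): third position 2-fold.
Codon 5 AAC (Asn): third position 2-fold.
Codon 6 AGG (Arg): third position 2-fold.
Codon 7 GCC (Ala): third position 4-fold.
Codon 8 CGG (Arg): third position 4-fold.
Four-fold degenerate third positions: 5.

5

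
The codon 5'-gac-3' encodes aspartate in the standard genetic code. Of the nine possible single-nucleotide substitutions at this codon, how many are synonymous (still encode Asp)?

Position 1: none → 0 synonymous.
Position 2: none → 0 synonymous.
Position 3: GAU → 1 synonymous.
Total: 0 + 0 + 1 = 1.

1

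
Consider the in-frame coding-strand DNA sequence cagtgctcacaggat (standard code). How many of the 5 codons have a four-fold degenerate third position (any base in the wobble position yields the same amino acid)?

Codon 1 CAG (Gln): third position 2-fold.
Codon 2 TGC (Cys): third position 2-fold.
Codon 3 TCA (Ser): third position 4-fold.
Codon 4 CAG (Gln): third position 2-fold.
Codon 5 GAT (Asp): third position 2-fold.
Four-fold degenerate third positions: 1.

1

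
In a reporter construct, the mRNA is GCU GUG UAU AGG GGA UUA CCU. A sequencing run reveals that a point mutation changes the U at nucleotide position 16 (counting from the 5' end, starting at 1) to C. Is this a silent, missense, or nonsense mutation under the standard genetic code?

silent

Position 16 falls in codon 6: UUA → Leu.
After the substitution the codon is CUA → Leu.
Both encode Leu, so the change is synonymous.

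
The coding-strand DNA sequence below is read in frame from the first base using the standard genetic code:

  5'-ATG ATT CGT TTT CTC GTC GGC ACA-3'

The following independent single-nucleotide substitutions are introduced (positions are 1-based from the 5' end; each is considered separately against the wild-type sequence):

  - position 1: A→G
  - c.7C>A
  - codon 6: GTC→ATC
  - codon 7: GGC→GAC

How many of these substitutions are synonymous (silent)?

0

Codon 1: ATG (Met) → GTG (Val) — missense.
Codon 3: CGT (Arg) → AGT (Ser) — missense.
Codon 6: GTC (Val) → ATC (Ile) — missense.
Codon 7: GGC (Gly) → GAC (Asp) — missense.
Synonymous: 0 of 4.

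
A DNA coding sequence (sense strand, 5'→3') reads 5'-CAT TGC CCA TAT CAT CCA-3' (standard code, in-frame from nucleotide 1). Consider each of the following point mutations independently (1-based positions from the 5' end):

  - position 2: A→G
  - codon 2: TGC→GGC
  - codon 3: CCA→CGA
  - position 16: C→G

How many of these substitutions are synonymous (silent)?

0

Codon 1: CAT (His) → CGT (Arg) — missense.
Codon 2: TGC (Cys) → GGC (Gly) — missense.
Codon 3: CCA (Pro) → CGA (Arg) — missense.
Codon 6: CCA (Pro) → GCA (Ala) — missense.
Synonymous: 0 of 4.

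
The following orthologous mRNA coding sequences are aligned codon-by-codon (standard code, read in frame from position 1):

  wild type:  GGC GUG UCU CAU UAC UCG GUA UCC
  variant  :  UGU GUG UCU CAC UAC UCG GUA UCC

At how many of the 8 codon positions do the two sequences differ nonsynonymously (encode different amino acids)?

Codon 1: GGC Gly / UGU Cys — nonsynonymous.
Codon 2: GUG Val / GUG Val — identical.
Codon 3: UCU Ser / UCU Ser — identical.
Codon 4: CAU His / CAC His — synonymous.
Codon 5: UAC Tyr / UAC Tyr — identical.
Codon 6: UCG Ser / UCG Ser — identical.
Codon 7: GUA Val / GUA Val — identical.
Codon 8: UCC Ser / UCC Ser — identical.
Nonsynonymous differences: 1.

1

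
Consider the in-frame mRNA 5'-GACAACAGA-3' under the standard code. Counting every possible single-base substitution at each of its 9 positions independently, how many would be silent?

4

Codon 1 (GAC, Asp): 1 synonymous substitution.
Codon 2 (AAC, Asn): 1 synonymous substitution.
Codon 3 (AGA, Arg): 2 synonymous substitutions.
Total: 1 + 1 + 2 = 4.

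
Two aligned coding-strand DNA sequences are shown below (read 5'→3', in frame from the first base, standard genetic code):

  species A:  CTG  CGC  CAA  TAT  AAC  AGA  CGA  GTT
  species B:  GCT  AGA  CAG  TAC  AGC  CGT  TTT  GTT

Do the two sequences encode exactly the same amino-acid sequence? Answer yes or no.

no

Codon 1: CTG Leu / GCT Ala — nonsynonymous.
Codon 2: CGC Arg / AGA Arg — synonymous.
Codon 3: CAA Gln / CAG Gln — synonymous.
Codon 4: TAT Tyr / TAC Tyr — synonymous.
Codon 5: AAC Asn / AGC Ser — nonsynonymous.
Codon 6: AGA Arg / CGT Arg — synonymous.
Codon 7: CGA Arg / TTT Phe — nonsynonymous.
Codon 8: GTT Val / GTT Val — identical.
Nonsynonymous differences: 3 → different protein.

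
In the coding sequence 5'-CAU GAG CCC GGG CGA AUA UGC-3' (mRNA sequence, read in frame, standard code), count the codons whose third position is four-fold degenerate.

3

Codon 1 CAU (His): third position 2-fold.
Codon 2 GAG (Glu): third position 2-fold.
Codon 3 CCC (Pro): third position 4-fold.
Codon 4 GGG (Gly): third position 4-fold.
Codon 5 CGA (Arg): third position 4-fold.
Codon 6 AUA (Ile): third position 3-fold.
Codon 7 UGC (Cys): third position 2-fold.
Four-fold degenerate third positions: 3.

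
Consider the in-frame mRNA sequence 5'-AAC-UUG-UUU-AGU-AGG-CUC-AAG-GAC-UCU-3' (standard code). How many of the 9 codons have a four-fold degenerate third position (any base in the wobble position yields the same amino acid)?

Codon 1 AAC (Asn): third position 2-fold.
Codon 2 UUG (Leu): third position 2-fold.
Codon 3 UUU (Phe): third position 2-fold.
Codon 4 AGU (Ser): third position 2-fold.
Codon 5 AGG (Arg): third position 2-fold.
Codon 6 CUC (Leu): third position 4-fold.
Codon 7 AAG (Lys): third position 2-fold.
Codon 8 GAC (Asp): third position 2-fold.
Codon 9 UCU (Ser): third position 4-fold.
Four-fold degenerate third positions: 2.

2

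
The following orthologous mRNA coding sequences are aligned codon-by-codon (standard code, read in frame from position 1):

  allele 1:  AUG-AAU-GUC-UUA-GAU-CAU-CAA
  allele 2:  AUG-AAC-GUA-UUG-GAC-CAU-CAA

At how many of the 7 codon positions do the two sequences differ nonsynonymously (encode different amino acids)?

0

Codon 1: AUG Met / AUG Met — identical.
Codon 2: AAU Asn / AAC Asn — synonymous.
Codon 3: GUC Val / GUA Val — synonymous.
Codon 4: UUA Leu / UUG Leu — synonymous.
Codon 5: GAU Asp / GAC Asp — synonymous.
Codon 6: CAU His / CAU His — identical.
Codon 7: CAA Gln / CAA Gln — identical.
Nonsynonymous differences: 0.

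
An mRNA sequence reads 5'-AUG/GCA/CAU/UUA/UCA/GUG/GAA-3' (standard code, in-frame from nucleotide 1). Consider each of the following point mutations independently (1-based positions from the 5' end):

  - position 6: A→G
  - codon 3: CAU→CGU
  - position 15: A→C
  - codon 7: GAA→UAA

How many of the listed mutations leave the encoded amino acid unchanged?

Codon 2: GCA (Ala) → GCG (Ala) — synonymous.
Codon 3: CAU (His) → CGU (Arg) — missense.
Codon 5: UCA (Ser) → UCC (Ser) — synonymous.
Codon 7: GAA (Glu) → UAA (Stop) — nonsense.
Synonymous: 2 of 4.

2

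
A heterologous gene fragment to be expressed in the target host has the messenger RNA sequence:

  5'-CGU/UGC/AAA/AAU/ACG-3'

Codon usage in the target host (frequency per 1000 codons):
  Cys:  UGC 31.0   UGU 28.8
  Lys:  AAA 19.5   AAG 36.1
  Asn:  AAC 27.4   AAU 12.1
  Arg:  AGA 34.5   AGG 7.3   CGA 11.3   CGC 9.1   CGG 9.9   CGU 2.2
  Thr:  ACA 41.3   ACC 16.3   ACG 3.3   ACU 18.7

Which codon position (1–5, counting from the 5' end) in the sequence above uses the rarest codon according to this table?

1

Codon 1 CGU (Arg): 2.2 per 1000.
Codon 2 UGC (Cys): 31.0 per 1000.
Codon 3 AAA (Lys): 19.5 per 1000.
Codon 4 AAU (Asn): 12.1 per 1000.
Codon 5 ACG (Thr): 3.3 per 1000.
Lowest frequency is 2.2 at codon 1.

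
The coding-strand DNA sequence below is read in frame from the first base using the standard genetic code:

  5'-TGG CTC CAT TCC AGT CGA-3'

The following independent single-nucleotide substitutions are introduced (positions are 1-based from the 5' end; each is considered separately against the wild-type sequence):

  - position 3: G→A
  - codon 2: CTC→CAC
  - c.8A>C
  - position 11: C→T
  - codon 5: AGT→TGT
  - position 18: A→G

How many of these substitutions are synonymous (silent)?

1

Codon 1: TGG (Trp) → TGA (Stop) — nonsense.
Codon 2: CTC (Leu) → CAC (His) — missense.
Codon 3: CAT (His) → CCT (Pro) — missense.
Codon 4: TCC (Ser) → TTC (Phe) — missense.
Codon 5: AGT (Ser) → TGT (Cys) — missense.
Codon 6: CGA (Arg) → CGG (Arg) — synonymous.
Synonymous: 1 of 6.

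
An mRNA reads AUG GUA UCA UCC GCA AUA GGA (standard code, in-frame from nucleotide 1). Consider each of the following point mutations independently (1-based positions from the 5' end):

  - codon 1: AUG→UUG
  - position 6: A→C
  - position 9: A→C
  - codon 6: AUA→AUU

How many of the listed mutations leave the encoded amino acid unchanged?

3

Codon 1: AUG (Met) → UUG (Leu) — missense.
Codon 2: GUA (Val) → GUC (Val) — synonymous.
Codon 3: UCA (Ser) → UCC (Ser) — synonymous.
Codon 6: AUA (Ile) → AUU (Ile) — synonymous.
Synonymous: 3 of 4.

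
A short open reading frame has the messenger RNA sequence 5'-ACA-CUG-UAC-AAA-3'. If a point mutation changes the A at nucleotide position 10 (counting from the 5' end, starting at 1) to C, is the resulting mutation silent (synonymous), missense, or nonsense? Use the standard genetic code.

Position 10 falls in codon 4: AAA → Lys.
After the substitution the codon is CAA → Gln.
Lys ≠ Gln, so this is a missense mutation.

missense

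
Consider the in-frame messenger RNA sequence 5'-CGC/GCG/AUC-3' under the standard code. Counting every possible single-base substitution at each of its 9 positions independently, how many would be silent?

8

Codon 1 (CGC, Arg): 3 synonymous substitutions.
Codon 2 (GCG, Ala): 3 synonymous substitutions.
Codon 3 (AUC, Ile): 2 synonymous substitutions.
Total: 3 + 3 + 2 = 8.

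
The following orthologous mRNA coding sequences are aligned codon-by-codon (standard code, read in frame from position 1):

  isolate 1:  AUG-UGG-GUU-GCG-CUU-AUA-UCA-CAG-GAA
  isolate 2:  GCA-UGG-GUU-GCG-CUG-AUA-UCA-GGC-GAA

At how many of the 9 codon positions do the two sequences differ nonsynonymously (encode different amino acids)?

Codon 1: AUG Met / GCA Ala — nonsynonymous.
Codon 2: UGG Trp / UGG Trp — identical.
Codon 3: GUU Val / GUU Val — identical.
Codon 4: GCG Ala / GCG Ala — identical.
Codon 5: CUU Leu / CUG Leu — synonymous.
Codon 6: AUA Ile / AUA Ile — identical.
Codon 7: UCA Ser / UCA Ser — identical.
Codon 8: CAG Gln / GGC Gly — nonsynonymous.
Codon 9: GAA Glu / GAA Glu — identical.
Nonsynonymous differences: 2.

2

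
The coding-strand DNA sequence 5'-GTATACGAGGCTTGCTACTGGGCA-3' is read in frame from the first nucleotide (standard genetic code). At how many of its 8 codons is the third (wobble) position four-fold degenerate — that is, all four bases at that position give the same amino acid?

3

Codon 1 GTA (Val): third position 4-fold.
Codon 2 TAC (Tyr): third position 2-fold.
Codon 3 GAG (Glu): third position 2-fold.
Codon 4 GCT (Ala): third position 4-fold.
Codon 5 TGC (Cys): third position 2-fold.
Codon 6 TAC (Tyr): third position 2-fold.
Codon 7 TGG (Trp): third position 1-fold.
Codon 8 GCA (Ala): third position 4-fold.
Four-fold degenerate third positions: 3.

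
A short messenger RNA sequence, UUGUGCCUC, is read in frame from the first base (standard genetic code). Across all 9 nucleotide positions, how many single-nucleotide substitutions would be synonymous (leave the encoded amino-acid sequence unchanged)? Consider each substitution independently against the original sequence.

Codon 1 (UUG, Leu): 2 synonymous substitutions.
Codon 2 (UGC, Cys): 1 synonymous substitution.
Codon 3 (CUC, Leu): 3 synonymous substitutions.
Total: 2 + 1 + 3 = 6.

6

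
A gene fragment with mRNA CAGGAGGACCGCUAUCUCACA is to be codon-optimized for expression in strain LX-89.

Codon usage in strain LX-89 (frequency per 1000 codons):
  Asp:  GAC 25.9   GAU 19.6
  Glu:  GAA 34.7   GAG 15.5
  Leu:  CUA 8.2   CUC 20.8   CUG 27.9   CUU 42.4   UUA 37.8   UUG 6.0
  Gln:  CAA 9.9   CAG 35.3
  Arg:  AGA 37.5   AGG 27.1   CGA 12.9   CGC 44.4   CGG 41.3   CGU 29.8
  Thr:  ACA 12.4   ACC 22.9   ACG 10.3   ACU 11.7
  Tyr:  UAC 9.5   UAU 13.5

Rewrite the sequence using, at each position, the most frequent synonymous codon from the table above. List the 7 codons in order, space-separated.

Codon 1 (Gln): best is CAG at 35.3.
Codon 2 (Glu): best is GAA at 34.7.
Codon 3 (Asp): best is GAC at 25.9.
Codon 4 (Arg): best is CGC at 44.4.
Codon 5 (Tyr): best is UAU at 13.5.
Codon 6 (Leu): best is CUU at 42.4.
Codon 7 (Thr): best is ACC at 22.9.

CAG GAA GAC CGC UAU CUU ACC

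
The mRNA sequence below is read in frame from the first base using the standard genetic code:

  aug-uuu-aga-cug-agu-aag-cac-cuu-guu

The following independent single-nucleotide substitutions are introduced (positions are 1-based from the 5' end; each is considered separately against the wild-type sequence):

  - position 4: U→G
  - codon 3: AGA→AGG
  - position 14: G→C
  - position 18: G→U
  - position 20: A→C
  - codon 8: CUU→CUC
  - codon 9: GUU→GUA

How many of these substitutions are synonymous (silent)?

Codon 2: UUU (Phe) → GUU (Val) — missense.
Codon 3: AGA (Arg) → AGG (Arg) — synonymous.
Codon 5: AGU (Ser) → ACU (Thr) — missense.
Codon 6: AAG (Lys) → AAU (Asn) — missense.
Codon 7: CAC (His) → CCC (Pro) — missense.
Codon 8: CUU (Leu) → CUC (Leu) — synonymous.
Codon 9: GUU (Val) → GUA (Val) — synonymous.
Synonymous: 3 of 7.

3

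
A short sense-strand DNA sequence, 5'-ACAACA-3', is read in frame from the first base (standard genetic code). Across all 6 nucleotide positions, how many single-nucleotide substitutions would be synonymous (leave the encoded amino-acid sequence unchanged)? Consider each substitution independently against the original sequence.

Codon 1 (ACA, Thr): 3 synonymous substitutions.
Codon 2 (ACA, Thr): 3 synonymous substitutions.
Total: 3 + 3 = 6.

6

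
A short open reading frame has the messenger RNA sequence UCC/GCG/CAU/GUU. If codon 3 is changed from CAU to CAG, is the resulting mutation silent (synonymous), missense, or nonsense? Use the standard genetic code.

Position 9 falls in codon 3: CAU → His.
After the substitution the codon is CAG → Gln.
His ≠ Gln, so this is a missense mutation.

missense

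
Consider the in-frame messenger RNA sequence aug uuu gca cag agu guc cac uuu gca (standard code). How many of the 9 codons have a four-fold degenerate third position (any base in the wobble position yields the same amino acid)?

3

Codon 1 AUG (Met): third position 1-fold.
Codon 2 UUU (Phe): third position 2-fold.
Codon 3 GCA (Ala): third position 4-fold.
Codon 4 CAG (Gln): third position 2-fold.
Codon 5 AGU (Ser): third position 2-fold.
Codon 6 GUC (Val): third position 4-fold.
Codon 7 CAC (His): third position 2-fold.
Codon 8 UUU (Phe): third position 2-fold.
Codon 9 GCA (Ala): third position 4-fold.
Four-fold degenerate third positions: 3.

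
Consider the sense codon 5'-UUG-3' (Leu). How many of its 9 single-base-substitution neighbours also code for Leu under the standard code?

Position 1: CUG → 1 synonymous.
Position 2: none → 0 synonymous.
Position 3: UUA → 1 synonymous.
Total: 1 + 0 + 1 = 2.

2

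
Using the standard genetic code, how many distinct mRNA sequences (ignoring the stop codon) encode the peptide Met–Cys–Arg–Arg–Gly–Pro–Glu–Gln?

Met: 1 codon.
Cys: 2 codons.
Arg: 6 codons.
Arg: 6 codons.
Gly: 4 codons.
Pro: 4 codons.
Glu: 2 codons.
Gln: 2 codons.
1 × 2 × 6 × 6 × 4 × 4 × 2 × 2 = 4608.

4608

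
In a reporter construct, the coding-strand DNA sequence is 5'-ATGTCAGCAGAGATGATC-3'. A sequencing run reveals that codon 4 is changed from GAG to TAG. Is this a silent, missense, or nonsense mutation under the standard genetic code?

nonsense

Position 10 falls in codon 4: GAG → Glu.
After the substitution the codon is TAG → Stop.
The new codon is a stop codon, so this is a nonsense mutation.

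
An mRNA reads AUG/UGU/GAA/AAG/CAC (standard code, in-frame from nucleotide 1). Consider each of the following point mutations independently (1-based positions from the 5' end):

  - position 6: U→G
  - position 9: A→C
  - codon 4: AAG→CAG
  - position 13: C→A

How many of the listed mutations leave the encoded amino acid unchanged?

0

Codon 2: UGU (Cys) → UGG (Trp) — missense.
Codon 3: GAA (Glu) → GAC (Asp) — missense.
Codon 4: AAG (Lys) → CAG (Gln) — missense.
Codon 5: CAC (His) → AAC (Asn) — missense.
Synonymous: 0 of 4.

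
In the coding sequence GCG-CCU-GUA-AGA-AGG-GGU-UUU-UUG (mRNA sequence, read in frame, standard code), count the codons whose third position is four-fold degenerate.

Codon 1 GCG (Ala): third position 4-fold.
Codon 2 CCU (Pro): third position 4-fold.
Codon 3 GUA (Val): third position 4-fold.
Codon 4 AGA (Arg): third position 2-fold.
Codon 5 AGG (Arg): third position 2-fold.
Codon 6 GGU (Gly): third position 4-fold.
Codon 7 UUU (Phe): third position 2-fold.
Codon 8 UUG (Leu): third position 2-fold.
Four-fold degenerate third positions: 4.

4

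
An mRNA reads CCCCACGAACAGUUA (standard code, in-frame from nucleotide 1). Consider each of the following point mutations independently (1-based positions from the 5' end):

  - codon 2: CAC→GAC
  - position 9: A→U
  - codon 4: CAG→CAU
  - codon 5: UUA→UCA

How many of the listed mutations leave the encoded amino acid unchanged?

Codon 2: CAC (His) → GAC (Asp) — missense.
Codon 3: GAA (Glu) → GAU (Asp) — missense.
Codon 4: CAG (Gln) → CAU (His) — missense.
Codon 5: UUA (Leu) → UCA (Ser) — missense.
Synonymous: 0 of 4.

0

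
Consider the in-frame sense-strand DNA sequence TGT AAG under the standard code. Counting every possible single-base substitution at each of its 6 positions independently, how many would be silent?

2

Codon 1 (TGT, Cys): 1 synonymous substitution.
Codon 2 (AAG, Lys): 1 synonymous substitution.
Total: 1 + 1 = 2.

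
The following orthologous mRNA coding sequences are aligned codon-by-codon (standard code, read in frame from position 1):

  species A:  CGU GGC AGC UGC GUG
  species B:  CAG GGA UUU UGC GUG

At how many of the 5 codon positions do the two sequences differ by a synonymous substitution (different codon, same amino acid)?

1

Codon 1: CGU Arg / CAG Gln — nonsynonymous.
Codon 2: GGC Gly / GGA Gly — synonymous.
Codon 3: AGC Ser / UUU Phe — nonsynonymous.
Codon 4: UGC Cys / UGC Cys — identical.
Codon 5: GUG Val / GUG Val — identical.
Synonymous differences: 1.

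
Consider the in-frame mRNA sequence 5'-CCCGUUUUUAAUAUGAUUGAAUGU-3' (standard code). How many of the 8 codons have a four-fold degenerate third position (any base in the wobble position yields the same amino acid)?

Codon 1 CCC (Pro): third position 4-fold.
Codon 2 GUU (Val): third position 4-fold.
Codon 3 UUU (Phe): third position 2-fold.
Codon 4 AAU (Asn): third position 2-fold.
Codon 5 AUG (Met): third position 1-fold.
Codon 6 AUU (Ile): third position 3-fold.
Codon 7 GAA (Glu): third position 2-fold.
Codon 8 UGU (Cys): third position 2-fold.
Four-fold degenerate third positions: 2.

2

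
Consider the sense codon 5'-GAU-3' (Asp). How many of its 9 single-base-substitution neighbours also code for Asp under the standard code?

1

Position 1: none → 0 synonymous.
Position 2: none → 0 synonymous.
Position 3: GAC → 1 synonymous.
Total: 0 + 0 + 1 = 1.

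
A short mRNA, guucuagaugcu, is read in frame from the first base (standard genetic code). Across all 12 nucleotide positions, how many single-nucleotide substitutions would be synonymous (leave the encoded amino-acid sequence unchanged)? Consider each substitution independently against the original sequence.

Codon 1 (GUU, Val): 3 synonymous substitutions.
Codon 2 (CUA, Leu): 4 synonymous substitutions.
Codon 3 (GAU, Asp): 1 synonymous substitution.
Codon 4 (GCU, Ala): 3 synonymous substitutions.
Total: 3 + 4 + 1 + 3 = 11.

11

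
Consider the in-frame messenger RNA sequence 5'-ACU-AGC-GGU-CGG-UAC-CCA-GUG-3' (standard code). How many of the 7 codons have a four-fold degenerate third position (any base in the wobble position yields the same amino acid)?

5

Codon 1 ACU (Thr): third position 4-fold.
Codon 2 AGC (Ser): third position 2-fold.
Codon 3 GGU (Gly): third position 4-fold.
Codon 4 CGG (Arg): third position 4-fold.
Codon 5 UAC (Tyr): third position 2-fold.
Codon 6 CCA (Pro): third position 4-fold.
Codon 7 GUG (Val): third position 4-fold.
Four-fold degenerate third positions: 5.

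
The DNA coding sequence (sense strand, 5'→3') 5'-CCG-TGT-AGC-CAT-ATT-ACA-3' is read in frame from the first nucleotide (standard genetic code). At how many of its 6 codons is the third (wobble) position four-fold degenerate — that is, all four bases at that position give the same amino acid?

2

Codon 1 CCG (Pro): third position 4-fold.
Codon 2 TGT (Cys): third position 2-fold.
Codon 3 AGC (Ser): third position 2-fold.
Codon 4 CAT (His): third position 2-fold.
Codon 5 ATT (Ile): third position 3-fold.
Codon 6 ACA (Thr): third position 4-fold.
Four-fold degenerate third positions: 2.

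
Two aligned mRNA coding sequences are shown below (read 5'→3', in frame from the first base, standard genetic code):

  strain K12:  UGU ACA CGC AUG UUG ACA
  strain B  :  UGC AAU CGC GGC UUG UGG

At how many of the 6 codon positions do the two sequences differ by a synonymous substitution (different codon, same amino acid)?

Codon 1: UGU Cys / UGC Cys — synonymous.
Codon 2: ACA Thr / AAU Asn — nonsynonymous.
Codon 3: CGC Arg / CGC Arg — identical.
Codon 4: AUG Met / GGC Gly — nonsynonymous.
Codon 5: UUG Leu / UUG Leu — identical.
Codon 6: ACA Thr / UGG Trp — nonsynonymous.
Synonymous differences: 1.

1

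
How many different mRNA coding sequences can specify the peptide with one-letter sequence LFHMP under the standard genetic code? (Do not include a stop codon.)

Leu: 6 codons.
Phe: 2 codons.
His: 2 codons.
Met: 1 codon.
Pro: 4 codons.
6 × 2 × 2 × 1 × 4 = 96.

96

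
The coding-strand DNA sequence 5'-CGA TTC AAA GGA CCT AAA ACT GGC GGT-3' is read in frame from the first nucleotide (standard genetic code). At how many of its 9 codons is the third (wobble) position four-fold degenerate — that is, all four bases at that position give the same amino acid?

6

Codon 1 CGA (Arg): third position 4-fold.
Codon 2 TTC (Phe): third position 2-fold.
Codon 3 AAA (Lys): third position 2-fold.
Codon 4 GGA (Gly): third position 4-fold.
Codon 5 CCT (Pro): third position 4-fold.
Codon 6 AAA (Lys): third position 2-fold.
Codon 7 ACT (Thr): third position 4-fold.
Codon 8 GGC (Gly): third position 4-fold.
Codon 9 GGT (Gly): third position 4-fold.
Four-fold degenerate third positions: 6.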